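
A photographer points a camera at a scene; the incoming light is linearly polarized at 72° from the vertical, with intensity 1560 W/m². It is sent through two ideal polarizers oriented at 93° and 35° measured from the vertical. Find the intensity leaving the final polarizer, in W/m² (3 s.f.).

I ≈ 382 W/m²

By Malus's law, I₁ = 1560 W/m² · cos²(21°) = 1360 W/m².
I₂ = I₁ · cos²(58°) = 1360 · 0.2808 = 381.8 W/m².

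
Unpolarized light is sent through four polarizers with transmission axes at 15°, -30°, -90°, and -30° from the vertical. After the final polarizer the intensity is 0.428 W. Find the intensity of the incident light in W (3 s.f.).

I₀ ≈ 27.4 W

Unpolarized light through the first polarizer → I₁ = ½ I₀, now polarized at 15°.
I₂ = I₁ cos²(-30° − 15°) = 0.5 I₀ · cos²(45°) = 0.25 I₀.
I₃ = I₂ cos²(-90° + 30°) = 0.25 I₀ · cos²(60°) = 0.0625 I₀.
I₄ = I₃ cos²(-30° + 90°) = 0.0625 I₀ · cos²(60°) = 0.01563 I₀.
So 0.428 W = 0.01563 I₀, giving I₀ = 0.428/0.01563 = 27.39 W.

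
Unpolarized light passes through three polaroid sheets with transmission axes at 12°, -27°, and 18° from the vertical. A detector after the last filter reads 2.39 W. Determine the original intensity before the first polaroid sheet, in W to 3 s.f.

Unpolarized light through the first polarizer → I₁ = ½ I₀, now polarized at 12°.
I₂ = I₁ cos²(-27° − 12°) = 0.5 I₀ · cos²(39°) = 0.302 I₀.
I₃ = I₂ cos²(18° + 27°) = 0.302 I₀ · cos²(45°) = 0.151 I₀.
So 2.39 W = 0.151 I₀, giving I₀ = 2.39/0.151 = 15.83 W.

I₀ ≈ 15.8 W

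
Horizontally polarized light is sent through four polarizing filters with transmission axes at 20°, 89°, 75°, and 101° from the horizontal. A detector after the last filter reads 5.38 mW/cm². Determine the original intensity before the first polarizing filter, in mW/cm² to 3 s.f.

By Malus's law, I₁ = I₀ cos²(20° − 0°) = I₀ cos²(20°) = 0.883 I₀.
I₂ = I₁ cos²(89° − 20°) = 0.883 I₀ · cos²(69°) = 0.1134 I₀.
I₃ = I₂ cos²(75° − 89°) = 0.1134 I₀ · cos²(14°) = 0.1068 I₀.
I₄ = I₃ cos²(101° − 75°) = 0.1068 I₀ · cos²(26°) = 0.08625 I₀.
So 5.38 mW/cm² = 0.08625 I₀, giving I₀ = 5.38/0.08625 = 62.38 mW/cm².

I₀ ≈ 62.4 mW/cm²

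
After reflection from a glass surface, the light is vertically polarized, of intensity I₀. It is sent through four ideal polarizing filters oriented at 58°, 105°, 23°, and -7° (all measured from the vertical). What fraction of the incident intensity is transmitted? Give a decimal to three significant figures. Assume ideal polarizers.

≈ 0.00190 I₀

By Malus's law, I₁ = I₀ cos²(58° − 0°) = I₀ cos²(58°) = 0.2808 I₀.
I₂ = I₁ cos²(105° − 58°) = 0.2808 I₀ · cos²(47°) = 0.1306 I₀.
I₃ = I₂ cos²(23° − 105°) = 0.1306 I₀ · cos²(82°) = 0.00253 I₀.
I₄ = I₃ cos²(-7° − 23°) = 0.00253 I₀ · cos²(30°) = 0.001897 I₀.
Transmitted fraction = 0.001897.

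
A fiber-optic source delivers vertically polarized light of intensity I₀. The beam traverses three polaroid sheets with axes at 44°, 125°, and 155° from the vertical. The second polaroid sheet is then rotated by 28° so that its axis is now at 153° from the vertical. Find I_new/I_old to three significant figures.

I_new/I_old ≈ 5.77

Before rotation:
By Malus's law, I₁ = I₀ cos²(44° − 0°) = I₀ cos²(44°) = 0.5174 I₀.
I₂ = I₁ cos²(125° − 44°) = 0.5174 I₀ · cos²(81°) = 0.01266 I₀.
I₃ = I₂ cos²(155° − 125°) = 0.01266 I₀ · cos²(30°) = 0.009497 I₀.
After rotation:
I₁ = I₀ cos²(44° − 0°) = I₀ cos²(44°) = 0.5174 I₀.
Angle between axes 1 and 2: 71°. I₂ = 0.5174 I₀ · cos²(71°) = 0.05485 I₀.
I₃ = I₂ cos²(155° − 153°) = 0.05485 I₀ · cos²(2°) = 0.05478 I₀.
Ratio = 0.05478 / 0.009497 = 5.768.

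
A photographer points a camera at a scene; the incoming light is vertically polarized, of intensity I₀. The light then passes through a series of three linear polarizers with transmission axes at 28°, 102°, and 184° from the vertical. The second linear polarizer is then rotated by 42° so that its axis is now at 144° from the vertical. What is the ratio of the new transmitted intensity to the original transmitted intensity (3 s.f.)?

Before rotation:
I₁ = I₀ cos²(28° − 0°) = I₀ cos²(28°) = 0.7796 I₀.
I₂ = I₁ cos²(102° − 28°) = 0.7796 I₀ · cos²(74°) = 0.05923 I₀.
I₃ = I₂ cos²(184° − 102°) = 0.05923 I₀ · cos²(82°) = 0.001147 I₀.
After rotation:
I₁ = I₀ cos²(28° − 0°) = I₀ cos²(28°) = 0.7796 I₀.
Angle between axes 1 and 2: 64°. I₂ = 0.7796 I₀ · cos²(64°) = 0.1498 I₀.
I₃ = I₂ cos²(184° − 144°) = 0.1498 I₀ · cos²(40°) = 0.08791 I₀.
Ratio = 0.08791 / 0.001147 = 76.63.

I_new/I_old ≈ 76.6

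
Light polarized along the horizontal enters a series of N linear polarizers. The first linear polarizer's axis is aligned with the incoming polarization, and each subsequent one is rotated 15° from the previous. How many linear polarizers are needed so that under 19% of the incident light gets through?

First polarizer is aligned with the polarization: full transmission.
Each further stage multiplies by cos²(15°) = 0.933.
After N polarizers: T = 0.933^(N−1). Require T < 0.19 ⇒ N−1 > ln(0.19)/ln(0.933) = 23.95, so N−1 ≥ 24 and N = 25.
Check: N=25 gives T = 0.1894 < 0.19; N=24 gives T = 0.203.

N = 25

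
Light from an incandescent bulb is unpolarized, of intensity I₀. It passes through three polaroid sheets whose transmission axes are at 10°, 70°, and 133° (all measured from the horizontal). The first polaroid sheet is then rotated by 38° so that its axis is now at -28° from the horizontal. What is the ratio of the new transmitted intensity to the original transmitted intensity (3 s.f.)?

Before rotation:
Unpolarized light through the first polarizer → I₁ = ½ I₀, now polarized at 10°.
I₂ = I₁ cos²(70° − 10°) = 0.5 I₀ · cos²(60°) = 0.125 I₀.
I₃ = I₂ cos²(133° − 70°) = 0.125 I₀ · cos²(63°) = 0.02576 I₀.
After rotation:
Unpolarized light through the first polarizer → I₁ = ½ I₀, now polarized at -28°.
Angle between axes 1 and 2: 82°. I₂ = 0.5 I₀ · cos²(82°) = 0.009685 I₀.
I₃ = I₂ cos²(133° − 70°) = 0.009685 I₀ · cos²(63°) = 0.001996 I₀.
Ratio = 0.001996 / 0.02576 = 0.07748.

I_new/I_old ≈ 0.0775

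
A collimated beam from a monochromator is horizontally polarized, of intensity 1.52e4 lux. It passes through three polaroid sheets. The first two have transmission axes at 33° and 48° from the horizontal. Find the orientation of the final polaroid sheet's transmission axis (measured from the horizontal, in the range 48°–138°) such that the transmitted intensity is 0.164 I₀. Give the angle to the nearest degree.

I₁ = I₀ cos²(33° − 0°) = I₀ cos²(33°) = 0.7034 I₀.
I₂ = I₁ cos²(48° − 33°) = 0.7034 I₀ · cos²(15°) = 0.6563 I₀.
Need I₃/I₀ = 0.164, so cos²(θ − 48°) = 0.164 / 0.6563 = 0.2499.
θ − 48° = arccos(√0.2499) = 60.0°, giving θ ≈ 48 + 60.0 = 108.0°.

θ ≈ 108°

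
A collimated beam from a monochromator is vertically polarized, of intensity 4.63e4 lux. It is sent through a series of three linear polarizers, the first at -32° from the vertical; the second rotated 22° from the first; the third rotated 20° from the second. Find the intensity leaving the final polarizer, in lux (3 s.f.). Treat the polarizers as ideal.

By Malus's law, I₁ = 4.63e4 lux · cos²(32°) = 3.33e+04 lux.
I₂ = I₁ · cos²(22°) = 3.33e+04 · 0.8597 = 2.863e+04 lux.
I₃ = I₂ · cos²(20°) = 2.863e+04 · 0.883 = 2.528e+04 lux.

I ≈ 2.53e4 lux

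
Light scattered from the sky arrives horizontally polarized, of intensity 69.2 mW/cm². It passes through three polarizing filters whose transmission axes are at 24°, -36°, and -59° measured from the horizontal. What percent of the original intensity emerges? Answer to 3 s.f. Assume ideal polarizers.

≈ 17.7%

I₁ = 69.2 mW/cm² · cos²(24°) = 57.75 mW/cm².
I₂ = I₁ · cos²(60°) = 57.75 · 0.25 = 14.44 mW/cm².
I₃ = I₂ · cos²(23°) = 14.44 · 0.8473 = 12.23 mW/cm².
That is 17.68% of the incident intensity.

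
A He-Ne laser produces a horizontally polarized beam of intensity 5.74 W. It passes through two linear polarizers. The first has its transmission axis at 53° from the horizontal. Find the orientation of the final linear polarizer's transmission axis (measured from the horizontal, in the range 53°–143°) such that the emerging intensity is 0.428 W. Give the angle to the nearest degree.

By Malus's law, I₁ = I₀ cos²(53° − 0°) = I₀ cos²(53°) = 0.3622 I₀.
Target fraction: 0.428 / 5.74 W = 0.07456 of I₀.
Need I₂/I₀ = 0.07456, so cos²(θ − 53°) = 0.07456 / 0.3622 = 0.2059.
θ − 53° = arccos(√0.2059) = 63.0°, giving θ ≈ 53 + 63.0 = 116.0°.

θ ≈ 116°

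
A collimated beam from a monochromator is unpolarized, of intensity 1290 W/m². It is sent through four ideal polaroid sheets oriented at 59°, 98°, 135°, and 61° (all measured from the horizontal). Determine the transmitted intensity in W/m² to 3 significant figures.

Unpolarized light through the first polarizer → I₁ = 1290 W/m²/2 = 645 W/m², polarized at 59°.
I₂ = I₁ · cos²(39°) = 645 · 0.604 = 389.6 W/m².
I₃ = I₂ · cos²(37°) = 389.6 · 0.6378 = 248.5 W/m².
I₄ = I₃ · cos²(74°) = 248.5 · 0.07598 = 18.88 W/m².

I ≈ 18.9 W/m²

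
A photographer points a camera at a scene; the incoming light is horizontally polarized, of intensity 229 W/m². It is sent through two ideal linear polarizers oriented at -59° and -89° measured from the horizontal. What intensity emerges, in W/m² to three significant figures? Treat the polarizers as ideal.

I ≈ 45.6 W/m²

By Malus's law, I₁ = 229 W/m² · cos²(59°) = 60.75 W/m².
I₂ = I₁ · cos²(30°) = 60.75 · 0.75 = 45.56 W/m².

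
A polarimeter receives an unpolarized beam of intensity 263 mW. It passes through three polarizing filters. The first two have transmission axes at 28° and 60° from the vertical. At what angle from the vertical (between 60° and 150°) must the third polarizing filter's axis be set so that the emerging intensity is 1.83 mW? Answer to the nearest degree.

θ ≈ 142°

Unpolarized light through the first polarizer → I₁ = ½ I₀, now polarized at 28°.
I₂ = I₁ cos²(60° − 28°) = 0.5 I₀ · cos²(32°) = 0.3596 I₀.
Target fraction: 1.83 / 263 mW = 0.006958 of I₀.
Need I₃/I₀ = 0.006958, so cos²(θ − 60°) = 0.006958 / 0.3596 = 0.01935.
θ − 60° = arccos(√0.01935) = 82.0°, giving θ ≈ 60 + 82.0 = 142.0°.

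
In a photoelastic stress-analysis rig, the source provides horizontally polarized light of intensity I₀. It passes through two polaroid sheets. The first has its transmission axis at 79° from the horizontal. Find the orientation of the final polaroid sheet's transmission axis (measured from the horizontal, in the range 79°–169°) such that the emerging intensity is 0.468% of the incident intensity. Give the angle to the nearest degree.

I₁ = I₀ cos²(79° − 0°) = I₀ cos²(79°) = 0.03641 I₀.
Need I₂/I₀ = 0.00468, so cos²(θ − 79°) = 0.00468 / 0.03641 = 0.1285.
θ − 79° = arccos(√0.1285) = 69.0°, giving θ ≈ 79 + 69.0 = 148.0°.

θ ≈ 148°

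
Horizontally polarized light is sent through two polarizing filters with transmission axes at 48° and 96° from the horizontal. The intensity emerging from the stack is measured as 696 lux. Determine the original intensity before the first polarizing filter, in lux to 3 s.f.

By Malus's law, I₁ = I₀ cos²(48° − 0°) = I₀ cos²(48°) = 0.4477 I₀.
I₂ = I₁ cos²(96° − 48°) = 0.4477 I₀ · cos²(48°) = 0.2005 I₀.
So 696 lux = 0.2005 I₀, giving I₀ = 696/0.2005 = 3472 lux.

I₀ ≈ 3470 lux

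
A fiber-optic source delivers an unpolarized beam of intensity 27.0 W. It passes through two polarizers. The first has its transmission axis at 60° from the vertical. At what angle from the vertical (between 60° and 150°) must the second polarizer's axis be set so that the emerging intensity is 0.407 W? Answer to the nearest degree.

θ ≈ 140°

Unpolarized light through the first polarizer → I₁ = ½ I₀, now polarized at 60°.
Target fraction: 0.407 / 27.0 W = 0.01507 of I₀.
Need I₂/I₀ = 0.01507, so cos²(θ − 60°) = 0.01507 / 0.5 = 0.03015.
θ − 60° = arccos(√0.03015) = 80.0°, giving θ ≈ 60 + 80.0 = 140.0°.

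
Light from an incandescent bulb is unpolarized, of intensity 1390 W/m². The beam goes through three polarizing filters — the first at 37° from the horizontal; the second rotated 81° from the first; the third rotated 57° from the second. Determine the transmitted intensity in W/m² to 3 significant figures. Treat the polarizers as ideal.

I ≈ 5.05 W/m²

Unpolarized light through the first polarizer → I₁ = 1390 W/m²/2 = 695 W/m², polarized at 37°.
I₂ = I₁ · cos²(81°) = 695 · 0.02447 = 17.01 W/m².
I₃ = I₂ · cos²(57°) = 17.01 · 0.2966 = 5.045 W/m².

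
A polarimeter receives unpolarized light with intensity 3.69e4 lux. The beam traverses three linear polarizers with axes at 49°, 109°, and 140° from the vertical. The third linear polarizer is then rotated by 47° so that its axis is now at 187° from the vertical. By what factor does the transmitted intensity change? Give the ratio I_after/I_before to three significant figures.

I_new/I_old ≈ 0.0588

Before rotation:
Unpolarized light through the first polarizer → I₁ = ½ I₀, now polarized at 49°.
I₂ = I₁ cos²(109° − 49°) = 0.5 I₀ · cos²(60°) = 0.125 I₀.
I₃ = I₂ cos²(140° − 109°) = 0.125 I₀ · cos²(31°) = 0.09184 I₀.
After rotation:
Unpolarized light through the first polarizer → I₁ = ½ I₀, now polarized at 49°.
I₂ = I₁ cos²(109° − 49°) = 0.5 I₀ · cos²(60°) = 0.125 I₀.
I₃ = I₂ cos²(187° − 109°) = 0.125 I₀ · cos²(78°) = 0.005403 I₀.
Ratio = 0.005403 / 0.09184 = 0.05883.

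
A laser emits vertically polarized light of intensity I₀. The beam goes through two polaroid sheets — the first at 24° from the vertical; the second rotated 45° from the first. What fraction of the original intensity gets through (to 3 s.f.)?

≈ 0.417 I₀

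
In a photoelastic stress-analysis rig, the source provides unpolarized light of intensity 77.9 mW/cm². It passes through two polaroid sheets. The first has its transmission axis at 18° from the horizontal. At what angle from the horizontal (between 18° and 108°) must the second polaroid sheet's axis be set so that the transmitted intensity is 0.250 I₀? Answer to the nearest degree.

Unpolarized light through the first polarizer → I₁ = ½ I₀, now polarized at 18°.
Need I₂/I₀ = 0.25, so cos²(θ − 18°) = 0.25 / 0.5 = 0.5.
θ − 18° = arccos(√0.5) = 45.0°, giving θ ≈ 18 + 45.0 = 63.0°.

θ ≈ 63°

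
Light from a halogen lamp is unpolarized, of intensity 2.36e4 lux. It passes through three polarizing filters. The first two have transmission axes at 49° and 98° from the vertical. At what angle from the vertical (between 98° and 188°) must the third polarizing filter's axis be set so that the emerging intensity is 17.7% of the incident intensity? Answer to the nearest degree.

Unpolarized light through the first polarizer → I₁ = ½ I₀, now polarized at 49°.
I₂ = I₁ cos²(98° − 49°) = 0.5 I₀ · cos²(49°) = 0.2152 I₀.
Need I₃/I₀ = 0.177, so cos²(θ − 98°) = 0.177 / 0.2152 = 0.8225.
θ − 98° = arccos(√0.8225) = 24.9°, giving θ ≈ 98 + 24.9 = 122.9°.

θ ≈ 123°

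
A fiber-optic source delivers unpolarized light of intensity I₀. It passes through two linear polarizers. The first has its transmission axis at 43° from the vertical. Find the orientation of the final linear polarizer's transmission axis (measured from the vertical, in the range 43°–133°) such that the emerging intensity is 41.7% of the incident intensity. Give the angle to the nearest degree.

Unpolarized light through the first polarizer → I₁ = ½ I₀, now polarized at 43°.
Need I₂/I₀ = 0.417, so cos²(θ − 43°) = 0.417 / 0.5 = 0.834.
θ − 43° = arccos(√0.834) = 24.0°, giving θ ≈ 43 + 24.0 = 67.0°.

θ ≈ 67°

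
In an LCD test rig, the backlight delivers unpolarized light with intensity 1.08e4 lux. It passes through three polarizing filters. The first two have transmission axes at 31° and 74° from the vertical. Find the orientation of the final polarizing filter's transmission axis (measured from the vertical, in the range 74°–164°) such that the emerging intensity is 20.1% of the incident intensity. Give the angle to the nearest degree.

θ ≈ 104°

Unpolarized light through the first polarizer → I₁ = ½ I₀, now polarized at 31°.
I₂ = I₁ cos²(74° − 31°) = 0.5 I₀ · cos²(43°) = 0.2674 I₀.
Need I₃/I₀ = 0.201, so cos²(θ − 74°) = 0.201 / 0.2674 = 0.7516.
θ − 74° = arccos(√0.7516) = 29.9°, giving θ ≈ 74 + 29.9 = 103.9°.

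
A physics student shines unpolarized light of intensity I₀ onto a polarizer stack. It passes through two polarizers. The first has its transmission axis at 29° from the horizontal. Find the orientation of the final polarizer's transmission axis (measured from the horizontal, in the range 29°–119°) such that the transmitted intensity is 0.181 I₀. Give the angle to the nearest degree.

Unpolarized light through the first polarizer → I₁ = ½ I₀, now polarized at 29°.
Need I₂/I₀ = 0.181, so cos²(θ − 29°) = 0.181 / 0.5 = 0.362.
θ − 29° = arccos(√0.362) = 53.0°, giving θ ≈ 29 + 53.0 = 82.0°.

θ ≈ 82°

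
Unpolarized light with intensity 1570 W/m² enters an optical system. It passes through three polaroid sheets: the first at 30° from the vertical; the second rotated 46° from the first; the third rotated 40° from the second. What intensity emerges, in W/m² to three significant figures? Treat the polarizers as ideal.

I ≈ 222 W/m²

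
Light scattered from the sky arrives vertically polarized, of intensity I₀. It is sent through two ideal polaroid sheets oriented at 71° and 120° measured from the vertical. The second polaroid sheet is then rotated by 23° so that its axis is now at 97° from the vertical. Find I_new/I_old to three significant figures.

I_new/I_old ≈ 1.88

Before rotation:
By Malus's law, I₁ = I₀ cos²(71° − 0°) = I₀ cos²(71°) = 0.106 I₀.
I₂ = I₁ cos²(120° − 71°) = 0.106 I₀ · cos²(49°) = 0.04562 I₀.
After rotation:
I₁ = I₀ cos²(71° − 0°) = I₀ cos²(71°) = 0.106 I₀.
I₂ = I₁ cos²(97° − 71°) = 0.106 I₀ · cos²(26°) = 0.08563 I₀.
Ratio = 0.08563 / 0.04562 = 1.877.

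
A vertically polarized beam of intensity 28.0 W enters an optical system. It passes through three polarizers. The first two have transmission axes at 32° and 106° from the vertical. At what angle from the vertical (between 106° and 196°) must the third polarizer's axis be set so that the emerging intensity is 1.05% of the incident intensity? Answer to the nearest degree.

θ ≈ 170°

I₁ = I₀ cos²(32° − 0°) = I₀ cos²(32°) = 0.7192 I₀.
I₂ = I₁ cos²(106° − 32°) = 0.7192 I₀ · cos²(74°) = 0.05464 I₀.
Need I₃/I₀ = 0.0105, so cos²(θ − 106°) = 0.0105 / 0.05464 = 0.1922.
θ − 106° = arccos(√0.1922) = 64.0°, giving θ ≈ 106 + 64.0 = 170.0°.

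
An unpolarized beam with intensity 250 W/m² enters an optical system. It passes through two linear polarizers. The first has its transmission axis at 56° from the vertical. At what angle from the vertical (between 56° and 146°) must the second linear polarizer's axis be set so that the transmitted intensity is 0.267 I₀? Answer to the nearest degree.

θ ≈ 99°

Unpolarized light through the first polarizer → I₁ = ½ I₀, now polarized at 56°.
Need I₂/I₀ = 0.267, so cos²(θ − 56°) = 0.267 / 0.5 = 0.534.
θ − 56° = arccos(√0.534) = 43.1°, giving θ ≈ 56 + 43.1 = 99.1°.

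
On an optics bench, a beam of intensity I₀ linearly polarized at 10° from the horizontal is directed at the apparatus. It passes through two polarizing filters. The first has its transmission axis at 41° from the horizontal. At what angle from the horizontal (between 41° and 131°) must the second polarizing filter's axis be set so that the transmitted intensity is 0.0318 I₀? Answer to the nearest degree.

By Malus's law, I₁ = I₀ cos²(41° − 10°) = I₀ cos²(31°) = 0.7347 I₀.
Need I₂/I₀ = 0.0318, so cos²(θ − 41°) = 0.0318 / 0.7347 = 0.04328.
θ − 41° = arccos(√0.04328) = 78.0°, giving θ ≈ 41 + 78.0 = 119.0°.

θ ≈ 119°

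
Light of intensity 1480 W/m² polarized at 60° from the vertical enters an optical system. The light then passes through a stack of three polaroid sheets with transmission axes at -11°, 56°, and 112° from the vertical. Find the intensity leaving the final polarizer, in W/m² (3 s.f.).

By Malus's law, I₁ = 1480 W/m² · cos²(71°) = 156.9 W/m².
I₂ = I₁ · cos²(67°) = 156.9 · 0.1527 = 23.95 W/m².
I₃ = I₂ · cos²(56°) = 23.95 · 0.3127 = 7.489 W/m².

I ≈ 7.49 W/m²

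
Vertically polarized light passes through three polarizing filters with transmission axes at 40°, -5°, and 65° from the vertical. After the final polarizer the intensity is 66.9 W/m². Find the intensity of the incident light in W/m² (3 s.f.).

I₁ = I₀ cos²(40° − 0°) = I₀ cos²(40°) = 0.5868 I₀.
I₂ = I₁ cos²(-5° − 40°) = 0.5868 I₀ · cos²(45°) = 0.2934 I₀.
I₃ = I₂ cos²(65° + 5°) = 0.2934 I₀ · cos²(70°) = 0.03432 I₀.
So 66.9 W/m² = 0.03432 I₀, giving I₀ = 66.9/0.03432 = 1949 W/m².

I₀ ≈ 1950 W/m²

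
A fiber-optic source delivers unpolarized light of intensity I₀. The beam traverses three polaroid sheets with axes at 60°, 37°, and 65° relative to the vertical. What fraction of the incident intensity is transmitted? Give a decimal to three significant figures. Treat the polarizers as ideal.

≈ 0.330 I₀

Unpolarized light through the first polarizer → I₁ = ½ I₀, now polarized at 60°.
I₂ = I₁ cos²(37° − 60°) = 0.5 I₀ · cos²(23°) = 0.4237 I₀.
I₃ = I₂ cos²(65° − 37°) = 0.4237 I₀ · cos²(28°) = 0.3303 I₀.
Transmitted fraction = 0.3303.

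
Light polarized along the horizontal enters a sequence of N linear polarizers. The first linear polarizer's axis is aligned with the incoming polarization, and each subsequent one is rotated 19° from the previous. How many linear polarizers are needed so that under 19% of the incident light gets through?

First polarizer is aligned with the polarization: full transmission.
Each further stage multiplies by cos²(19°) = 0.894.
After N polarizers: T = 0.894^(N−1). Require T < 0.19 ⇒ N−1 > ln(0.19)/ln(0.894) = 14.82, so N−1 ≥ 15 and N = 16.
Check: N=16 gives T = 0.1863 < 0.19; N=15 gives T = 0.2083.

N = 16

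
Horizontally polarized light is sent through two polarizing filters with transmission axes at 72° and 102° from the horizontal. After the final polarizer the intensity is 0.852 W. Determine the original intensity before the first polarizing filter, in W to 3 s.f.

By Malus's law, I₁ = I₀ cos²(72° − 0°) = I₀ cos²(72°) = 0.09549 I₀.
I₂ = I₁ cos²(102° − 72°) = 0.09549 I₀ · cos²(30°) = 0.07162 I₀.
So 0.852 W = 0.07162 I₀, giving I₀ = 0.852/0.07162 = 11.9 W.

I₀ ≈ 11.9 W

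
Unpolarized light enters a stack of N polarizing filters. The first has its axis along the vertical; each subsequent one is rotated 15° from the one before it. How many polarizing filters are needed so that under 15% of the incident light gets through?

First polarizer halves the unpolarized light: factor 1/2.
Each further stage multiplies by cos²(15°) = 0.933.
After N polarizers: T = 0.5·0.933^(N−1). Require T < 0.15 ⇒ N−1 > ln(0.15/0.5)/ln(0.933) = 17.36, so N−1 ≥ 18 and N = 19.
Check: N=19 gives T = 0.1435 < 0.15; N=18 gives T = 0.1538.

N = 19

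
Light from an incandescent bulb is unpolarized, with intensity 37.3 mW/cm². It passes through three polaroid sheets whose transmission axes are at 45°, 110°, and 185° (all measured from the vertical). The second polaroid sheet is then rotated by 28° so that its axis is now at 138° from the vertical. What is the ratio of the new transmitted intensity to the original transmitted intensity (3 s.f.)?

I_new/I_old ≈ 0.106

Before rotation:
Unpolarized light through the first polarizer → I₁ = ½ I₀, now polarized at 45°.
I₂ = I₁ cos²(110° − 45°) = 0.5 I₀ · cos²(65°) = 0.0893 I₀.
I₃ = I₂ cos²(185° − 110°) = 0.0893 I₀ · cos²(75°) = 0.005982 I₀.
After rotation:
Unpolarized light through the first polarizer → I₁ = ½ I₀, now polarized at 45°.
Angle between axes 1 and 2: 87°. I₂ = 0.5 I₀ · cos²(87°) = 0.00137 I₀.
I₃ = I₂ cos²(185° − 138°) = 0.00137 I₀ · cos²(47°) = 0.000637 I₀.
Ratio = 0.000637 / 0.005982 = 0.1065.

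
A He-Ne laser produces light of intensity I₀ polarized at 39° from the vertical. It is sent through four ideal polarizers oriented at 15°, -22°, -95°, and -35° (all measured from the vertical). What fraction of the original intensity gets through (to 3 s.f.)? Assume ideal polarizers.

≈ 0.0114 I₀

I₁ = I₀ cos²(15° − 39°) = I₀ cos²(24°) = 0.8346 I₀.
I₂ = I₁ cos²(-22° − 15°) = 0.8346 I₀ · cos²(37°) = 0.5323 I₀.
I₃ = I₂ cos²(-95° + 22°) = 0.5323 I₀ · cos²(73°) = 0.0455 I₀.
I₄ = I₃ cos²(-35° + 95°) = 0.0455 I₀ · cos²(60°) = 0.01138 I₀.
Transmitted fraction = 0.01138.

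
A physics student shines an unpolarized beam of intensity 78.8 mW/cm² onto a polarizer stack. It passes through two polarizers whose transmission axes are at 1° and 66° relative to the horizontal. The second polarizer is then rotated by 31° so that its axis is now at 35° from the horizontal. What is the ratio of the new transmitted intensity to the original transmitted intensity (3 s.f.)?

Before rotation:
Unpolarized light through the first polarizer → I₁ = ½ I₀, now polarized at 1°.
I₂ = I₁ cos²(66° − 1°) = 0.5 I₀ · cos²(65°) = 0.0893 I₀.
After rotation:
Unpolarized light through the first polarizer → I₁ = ½ I₀, now polarized at 1°.
I₂ = I₁ cos²(35° − 1°) = 0.5 I₀ · cos²(34°) = 0.3437 I₀.
Ratio = 0.3437 / 0.0893 = 3.848.

I_new/I_old ≈ 3.85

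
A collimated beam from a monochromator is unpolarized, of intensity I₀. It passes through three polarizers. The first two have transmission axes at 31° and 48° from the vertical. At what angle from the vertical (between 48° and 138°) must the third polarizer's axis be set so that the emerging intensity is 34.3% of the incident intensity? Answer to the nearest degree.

θ ≈ 78°

Unpolarized light through the first polarizer → I₁ = ½ I₀, now polarized at 31°.
I₂ = I₁ cos²(48° − 31°) = 0.5 I₀ · cos²(17°) = 0.4573 I₀.
Need I₃/I₀ = 0.343, so cos²(θ − 48°) = 0.343 / 0.4573 = 0.7501.
θ − 48° = arccos(√0.7501) = 30.0°, giving θ ≈ 48 + 30.0 = 78.0°.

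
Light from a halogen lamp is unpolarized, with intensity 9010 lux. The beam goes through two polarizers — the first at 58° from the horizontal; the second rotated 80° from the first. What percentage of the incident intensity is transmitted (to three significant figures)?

Unpolarized light through the first polarizer → I₁ = 9010 lux/2 = 4505 lux, polarized at 58°.
I₂ = I₁ · cos²(80°) = 4505 · 0.03015 = 135.8 lux.
That is 1.508% of the incident intensity.

≈ 1.51%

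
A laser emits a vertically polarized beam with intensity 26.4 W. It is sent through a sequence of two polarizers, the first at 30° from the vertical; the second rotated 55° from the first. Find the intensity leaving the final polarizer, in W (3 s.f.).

I₁ = 26.4 W · cos²(30°) = 19.8 W.
I₂ = I₁ · cos²(55°) = 19.8 · 0.329 = 6.514 W.

I ≈ 6.51 W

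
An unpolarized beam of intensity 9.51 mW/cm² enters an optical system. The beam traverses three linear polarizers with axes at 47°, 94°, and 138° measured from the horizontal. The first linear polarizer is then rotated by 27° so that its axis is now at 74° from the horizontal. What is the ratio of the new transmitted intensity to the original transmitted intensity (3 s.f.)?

I_new/I_old ≈ 1.90

Before rotation:
Unpolarized light through the first polarizer → I₁ = ½ I₀, now polarized at 47°.
I₂ = I₁ cos²(94° − 47°) = 0.5 I₀ · cos²(47°) = 0.2326 I₀.
I₃ = I₂ cos²(138° − 94°) = 0.2326 I₀ · cos²(44°) = 0.1203 I₀.
After rotation:
Unpolarized light through the first polarizer → I₁ = ½ I₀, now polarized at 74°.
I₂ = I₁ cos²(94° − 74°) = 0.5 I₀ · cos²(20°) = 0.4415 I₀.
I₃ = I₂ cos²(138° − 94°) = 0.4415 I₀ · cos²(44°) = 0.2285 I₀.
Ratio = 0.2285 / 0.1203 = 1.898.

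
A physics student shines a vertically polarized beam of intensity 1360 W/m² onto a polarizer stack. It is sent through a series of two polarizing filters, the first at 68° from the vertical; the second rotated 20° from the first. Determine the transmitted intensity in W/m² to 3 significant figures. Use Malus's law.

By Malus's law, I₁ = 1360 W/m² · cos²(68°) = 190.8 W/m².
I₂ = I₁ · cos²(20°) = 190.8 · 0.883 = 168.5 W/m².

I ≈ 169 W/m²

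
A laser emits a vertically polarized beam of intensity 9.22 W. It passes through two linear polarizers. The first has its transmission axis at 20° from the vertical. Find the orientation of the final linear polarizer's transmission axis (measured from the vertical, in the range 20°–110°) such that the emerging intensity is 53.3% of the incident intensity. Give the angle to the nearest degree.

θ ≈ 59°

By Malus's law, I₁ = I₀ cos²(20° − 0°) = I₀ cos²(20°) = 0.883 I₀.
Need I₂/I₀ = 0.533, so cos²(θ − 20°) = 0.533 / 0.883 = 0.6036.
θ − 20° = arccos(√0.6036) = 39.0°, giving θ ≈ 20 + 39.0 = 59.0°.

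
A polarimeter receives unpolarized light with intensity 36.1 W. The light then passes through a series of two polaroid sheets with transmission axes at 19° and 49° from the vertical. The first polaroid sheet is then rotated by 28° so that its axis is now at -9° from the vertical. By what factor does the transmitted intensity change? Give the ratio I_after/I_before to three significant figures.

Before rotation:
Unpolarized light through the first polarizer → I₁ = ½ I₀, now polarized at 19°.
I₂ = I₁ cos²(49° − 19°) = 0.5 I₀ · cos²(30°) = 0.375 I₀.
After rotation:
Unpolarized light through the first polarizer → I₁ = ½ I₀, now polarized at -9°.
I₂ = I₁ cos²(49° + 9°) = 0.5 I₀ · cos²(58°) = 0.1404 I₀.
Ratio = 0.1404 / 0.375 = 0.3744.

I_new/I_old ≈ 0.374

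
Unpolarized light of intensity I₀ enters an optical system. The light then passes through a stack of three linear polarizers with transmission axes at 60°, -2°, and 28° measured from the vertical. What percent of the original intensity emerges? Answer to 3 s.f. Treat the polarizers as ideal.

Unpolarized light through the first polarizer → I₁ = ½ I₀, now polarized at 60°.
I₂ = I₁ cos²(-2° − 60°) = 0.5 I₀ · cos²(62°) = 0.1102 I₀.
I₃ = I₂ cos²(28° + 2°) = 0.1102 I₀ · cos²(30°) = 0.08265 I₀.
That is 8.265% of the incident intensity.

≈ 8.27%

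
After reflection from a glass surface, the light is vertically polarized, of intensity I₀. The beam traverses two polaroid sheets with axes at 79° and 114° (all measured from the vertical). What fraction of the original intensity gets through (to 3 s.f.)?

≈ 0.0244 I₀

By Malus's law, I₁ = I₀ cos²(79° − 0°) = I₀ cos²(79°) = 0.03641 I₀.
I₂ = I₁ cos²(114° − 79°) = 0.03641 I₀ · cos²(35°) = 0.02443 I₀.
Transmitted fraction = 0.02443.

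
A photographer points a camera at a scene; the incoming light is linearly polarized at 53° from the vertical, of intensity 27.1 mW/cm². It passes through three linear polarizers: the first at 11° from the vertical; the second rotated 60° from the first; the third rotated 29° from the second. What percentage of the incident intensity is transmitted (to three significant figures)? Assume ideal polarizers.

I₁ = 27.1 mW/cm² · cos²(42°) = 14.97 mW/cm².
I₂ = I₁ · cos²(60°) = 14.97 · 0.25 = 3.742 mW/cm².
I₃ = I₂ · cos²(29°) = 3.742 · 0.765 = 2.862 mW/cm².
That is 10.56% of the incident intensity.

≈ 10.6%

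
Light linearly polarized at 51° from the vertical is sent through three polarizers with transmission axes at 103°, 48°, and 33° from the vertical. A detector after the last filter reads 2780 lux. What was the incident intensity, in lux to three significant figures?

I₀ ≈ 2.39e4 lux

I₁ = I₀ cos²(103° − 51°) = I₀ cos²(52°) = 0.379 I₀.
I₂ = I₁ cos²(48° − 103°) = 0.379 I₀ · cos²(55°) = 0.1247 I₀.
I₃ = I₂ cos²(33° − 48°) = 0.1247 I₀ · cos²(15°) = 0.1163 I₀.
So 2780 lux = 0.1163 I₀, giving I₀ = 2780/0.1163 = 2.389e+04 lux.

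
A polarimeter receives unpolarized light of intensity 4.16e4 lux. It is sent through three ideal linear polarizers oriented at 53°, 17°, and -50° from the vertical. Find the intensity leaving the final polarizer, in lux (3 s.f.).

I ≈ 2080 lux

Unpolarized light through the first polarizer → I₁ = 4.16e4 lux/2 = 2.08e+04 lux, polarized at 53°.
I₂ = I₁ · cos²(36°) = 2.08e+04 · 0.6545 = 1.361e+04 lux.
I₃ = I₂ · cos²(67°) = 1.361e+04 · 0.1527 = 2078 lux.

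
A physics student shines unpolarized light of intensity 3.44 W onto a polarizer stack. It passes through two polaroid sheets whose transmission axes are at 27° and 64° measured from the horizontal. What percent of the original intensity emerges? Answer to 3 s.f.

≈ 31.9%

Unpolarized light through the first polarizer → I₁ = 3.44 W/2 = 1.72 W, polarized at 27°.
I₂ = I₁ · cos²(37°) = 1.72 · 0.6378 = 1.097 W.
That is 31.89% of the incident intensity.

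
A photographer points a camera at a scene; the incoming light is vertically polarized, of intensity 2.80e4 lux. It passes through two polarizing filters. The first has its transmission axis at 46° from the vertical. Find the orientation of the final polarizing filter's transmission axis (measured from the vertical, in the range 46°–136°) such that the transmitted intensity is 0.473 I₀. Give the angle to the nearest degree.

By Malus's law, I₁ = I₀ cos²(46° − 0°) = I₀ cos²(46°) = 0.4826 I₀.
Need I₂/I₀ = 0.473, so cos²(θ − 46°) = 0.473 / 0.4826 = 0.9802.
θ − 46° = arccos(√0.9802) = 8.1°, giving θ ≈ 46 + 8.1 = 54.1°.

θ ≈ 54°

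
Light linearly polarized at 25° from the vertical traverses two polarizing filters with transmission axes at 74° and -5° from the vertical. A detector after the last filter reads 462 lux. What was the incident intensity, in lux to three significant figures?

I₁ = I₀ cos²(74° − 25°) = I₀ cos²(49°) = 0.4304 I₀.
I₂ = I₁ cos²(-5° − 74°) = 0.4304 I₀ · cos²(79°) = 0.01567 I₀.
So 462 lux = 0.01567 I₀, giving I₀ = 462/0.01567 = 2.948e+04 lux.

I₀ ≈ 2.95e4 lux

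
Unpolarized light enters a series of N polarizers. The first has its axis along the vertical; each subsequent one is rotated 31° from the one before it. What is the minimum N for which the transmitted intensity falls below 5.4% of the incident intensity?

N = 9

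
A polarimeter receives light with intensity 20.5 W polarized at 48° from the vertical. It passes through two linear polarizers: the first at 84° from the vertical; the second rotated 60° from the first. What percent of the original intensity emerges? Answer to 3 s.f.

≈ 16.4%

I₁ = 20.5 W · cos²(36°) = 13.42 W.
I₂ = I₁ · cos²(60°) = 13.42 · 0.25 = 3.354 W.
That is 16.36% of the incident intensity.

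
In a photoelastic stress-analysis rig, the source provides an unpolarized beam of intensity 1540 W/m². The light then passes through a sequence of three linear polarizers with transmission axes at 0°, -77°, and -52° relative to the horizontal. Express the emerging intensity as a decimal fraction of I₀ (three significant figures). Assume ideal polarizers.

I/I₀ ≈ 0.0208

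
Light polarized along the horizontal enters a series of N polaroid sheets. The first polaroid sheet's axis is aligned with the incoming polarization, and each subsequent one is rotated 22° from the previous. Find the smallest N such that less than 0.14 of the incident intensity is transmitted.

N = 15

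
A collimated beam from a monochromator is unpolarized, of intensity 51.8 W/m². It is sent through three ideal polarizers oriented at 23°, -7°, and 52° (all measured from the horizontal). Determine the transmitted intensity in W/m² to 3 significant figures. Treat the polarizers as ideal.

Unpolarized light through the first polarizer → I₁ = 51.8 W/m²/2 = 25.9 W/m², polarized at 23°.
I₂ = I₁ · cos²(30°) = 25.9 · 0.75 = 19.43 W/m².
I₃ = I₂ · cos²(59°) = 19.43 · 0.2653 = 5.153 W/m².

I ≈ 5.15 W/m²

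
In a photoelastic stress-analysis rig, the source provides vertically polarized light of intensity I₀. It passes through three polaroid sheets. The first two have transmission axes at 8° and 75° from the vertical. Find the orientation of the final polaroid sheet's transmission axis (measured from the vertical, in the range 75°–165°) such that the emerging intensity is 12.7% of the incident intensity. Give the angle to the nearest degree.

θ ≈ 98°

By Malus's law, I₁ = I₀ cos²(8° − 0°) = I₀ cos²(8°) = 0.9806 I₀.
I₂ = I₁ cos²(75° − 8°) = 0.9806 I₀ · cos²(67°) = 0.1497 I₀.
Need I₃/I₀ = 0.127, so cos²(θ − 75°) = 0.127 / 0.1497 = 0.8483.
θ − 75° = arccos(√0.8483) = 22.9°, giving θ ≈ 75 + 22.9 = 97.9°.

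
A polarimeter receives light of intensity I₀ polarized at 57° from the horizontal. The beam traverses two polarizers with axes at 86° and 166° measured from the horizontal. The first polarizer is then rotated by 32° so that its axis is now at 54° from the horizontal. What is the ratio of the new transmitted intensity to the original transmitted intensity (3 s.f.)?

Before rotation:
By Malus's law, I₁ = I₀ cos²(86° − 57°) = I₀ cos²(29°) = 0.765 I₀.
I₂ = I₁ cos²(166° − 86°) = 0.765 I₀ · cos²(80°) = 0.02307 I₀.
After rotation:
I₁ = I₀ cos²(54° − 57°) = I₀ cos²(3°) = 0.9973 I₀.
Angle between axes 1 and 2: 68°. I₂ = 0.9973 I₀ · cos²(68°) = 0.1399 I₀.
Ratio = 0.1399 / 0.02307 = 6.067.

I_new/I_old ≈ 6.07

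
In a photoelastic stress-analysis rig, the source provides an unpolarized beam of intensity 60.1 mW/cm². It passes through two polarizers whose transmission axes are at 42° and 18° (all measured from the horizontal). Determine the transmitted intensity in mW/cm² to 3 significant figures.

I ≈ 25.1 mW/cm²

Unpolarized light through the first polarizer → I₁ = 60.1 mW/cm²/2 = 30.05 mW/cm², polarized at 42°.
I₂ = I₁ · cos²(24°) = 30.05 · 0.8346 = 25.08 mW/cm².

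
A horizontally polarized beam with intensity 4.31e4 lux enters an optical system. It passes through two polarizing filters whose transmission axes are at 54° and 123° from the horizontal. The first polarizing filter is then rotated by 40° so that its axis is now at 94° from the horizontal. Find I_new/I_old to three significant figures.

Before rotation:
By Malus's law, I₁ = I₀ cos²(54° − 0°) = I₀ cos²(54°) = 0.3455 I₀.
I₂ = I₁ cos²(123° − 54°) = 0.3455 I₀ · cos²(69°) = 0.04437 I₀.
After rotation:
I₁ = I₀ cos²(94° − 0°) = I₀ cos²(86°) = 0.004866 I₀.
I₂ = I₁ cos²(123° − 94°) = 0.004866 I₀ · cos²(29°) = 0.003722 I₀.
Ratio = 0.003722 / 0.04437 = 0.08389.

I_new/I_old ≈ 0.0839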